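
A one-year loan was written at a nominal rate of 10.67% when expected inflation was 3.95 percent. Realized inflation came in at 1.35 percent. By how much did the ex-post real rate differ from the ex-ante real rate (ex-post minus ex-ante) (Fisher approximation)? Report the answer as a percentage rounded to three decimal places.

Ex-ante: 10.67% − 3.95% = 6.720%
Ex-post: 10.67% − 1.35% = 9.320%
Difference (ex-post − ex-ante) = 2.6000% → 2.600%.

2.600%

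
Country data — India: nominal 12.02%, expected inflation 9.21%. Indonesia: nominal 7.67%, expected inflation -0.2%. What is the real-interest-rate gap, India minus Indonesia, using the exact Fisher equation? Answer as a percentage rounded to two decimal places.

-5.31%

India: (1 + 0.1202)/(1 + 0.0921) − 1 = 2.5730%
Indonesia: (1 + 0.0767)/(1 − 0.0020) − 1 = 7.8858%
Differential = 2.5730% − 7.8858% = -5.3127% → -5.31%.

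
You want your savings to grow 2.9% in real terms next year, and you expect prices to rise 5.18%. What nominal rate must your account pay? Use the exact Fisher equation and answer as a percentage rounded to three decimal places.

(1 + i) = (1 + r)(1 + π) = 1.02900 × 1.05180 = 1.0823022
i = 1.0823022 − 1, so the required nominal rate is 8.230%.

8.230%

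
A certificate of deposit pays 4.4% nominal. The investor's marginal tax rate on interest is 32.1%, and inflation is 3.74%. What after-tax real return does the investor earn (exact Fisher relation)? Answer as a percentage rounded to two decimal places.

After-tax nominal return = 4.4% × (1 − 0.321) = 2.9876%.
1 + r = 1.029876 / 1.03740 = 0.992747
After-tax real rate = 0.992747 − 1 → -0.73%.

-0.73%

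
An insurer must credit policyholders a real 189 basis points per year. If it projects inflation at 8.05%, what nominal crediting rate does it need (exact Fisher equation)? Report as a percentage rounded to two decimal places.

10.09%

(1 + i) = (1 + r)(1 + π) = 1.01890 × 1.08050 = 1.10092145
i = 1.10092145 − 1, so the required nominal rate is 10.09%.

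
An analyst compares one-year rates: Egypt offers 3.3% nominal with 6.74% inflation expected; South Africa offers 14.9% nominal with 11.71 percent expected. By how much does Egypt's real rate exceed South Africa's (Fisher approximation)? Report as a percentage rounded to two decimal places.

Egypt: 3.3% − 6.74% = -3.440%
South Africa: 14.9% − 11.71% = 3.190%
Differential = -6.630% → -6.63%.

-6.63%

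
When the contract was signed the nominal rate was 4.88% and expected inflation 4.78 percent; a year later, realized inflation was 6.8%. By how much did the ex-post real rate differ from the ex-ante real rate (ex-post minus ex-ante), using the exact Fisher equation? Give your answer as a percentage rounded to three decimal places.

Ex-ante: (1 + 0.0488)/(1 + 0.0478) − 1 = 0.0954%
Ex-post: (1 + 0.0488)/(1 + 0.0680) − 1 = -1.7978%
Difference (ex-post − ex-ante) = -1.8932% → -1.893%.

-1.893%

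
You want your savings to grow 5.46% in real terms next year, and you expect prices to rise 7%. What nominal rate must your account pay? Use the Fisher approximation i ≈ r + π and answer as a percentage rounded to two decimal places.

12.46%

i ≈ r + π = 5.46% + 7% = 12.46%.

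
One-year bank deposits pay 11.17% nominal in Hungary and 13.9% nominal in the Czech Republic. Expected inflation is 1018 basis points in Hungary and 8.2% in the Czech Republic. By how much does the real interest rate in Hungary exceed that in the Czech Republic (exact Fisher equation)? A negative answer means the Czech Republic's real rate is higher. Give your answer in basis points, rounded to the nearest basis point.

Hungary: (1 + 0.1117)/(1 + 0.1018) − 1 = 0.8985%
The Czech Republic: (1 + 0.1390)/(1 + 0.0820) − 1 = 5.2680%
Differential = 0.8985% − 5.2680% = -4.3695% → -437 basis points.

-437 basis points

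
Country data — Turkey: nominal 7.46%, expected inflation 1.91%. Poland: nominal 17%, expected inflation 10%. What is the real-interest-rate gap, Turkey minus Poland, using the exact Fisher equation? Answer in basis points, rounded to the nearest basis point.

-92 basis points

Turkey: (1 + 0.0746)/(1 + 0.0191) − 1 = 5.4460%
Poland: (1 + 0.1700)/(1 + 0.1000) − 1 = 6.3636%
Differential = 5.4460% − 6.3636% = -0.9177% → -92 basis points.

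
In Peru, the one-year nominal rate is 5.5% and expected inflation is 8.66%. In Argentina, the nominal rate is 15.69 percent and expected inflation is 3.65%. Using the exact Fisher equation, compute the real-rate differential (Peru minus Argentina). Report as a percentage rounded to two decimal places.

-14.52%

Peru: (1 + 0.0550)/(1 + 0.0866) − 1 = -2.9082%
Argentina: (1 + 0.1569)/(1 + 0.0365) − 1 = 11.6160%
Differential = -2.9082% − 11.6160% = -14.5242% → -14.52%.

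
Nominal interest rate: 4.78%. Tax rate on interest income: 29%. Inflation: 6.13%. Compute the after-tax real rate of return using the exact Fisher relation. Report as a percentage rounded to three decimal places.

After-tax nominal return = 4.78% × (1 − 0.29) = 3.3938%.
1 + r = 1.033938 / 1.06130 = 0.974218
After-tax real rate = 0.974218 − 1 → -2.578%.

-2.578%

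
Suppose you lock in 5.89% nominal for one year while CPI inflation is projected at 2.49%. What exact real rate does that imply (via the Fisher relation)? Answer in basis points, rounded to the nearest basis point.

332 basis points

By the Fisher relation, 1 + r = (1 + i)/(1 + π).
1 + r = 1.05890 / 1.02490 = 1.033174
r = 1.033174 − 1 = 3.3174%, i.e. 332 basis points.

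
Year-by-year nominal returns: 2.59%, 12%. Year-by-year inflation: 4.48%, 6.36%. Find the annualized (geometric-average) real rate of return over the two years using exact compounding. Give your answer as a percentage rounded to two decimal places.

1.68%

Nominal growth factor = 1.0259 × 1.1200 = 1.14900800
Price-level growth factor = 1.0448 × 1.0636 = 1.11124928
Real growth factor = 1.14900800 / 1.11124928 = 1.03397862
Annualized real rate = 1.03397862^(1/2) − 1 = 1.6847% → 1.68%.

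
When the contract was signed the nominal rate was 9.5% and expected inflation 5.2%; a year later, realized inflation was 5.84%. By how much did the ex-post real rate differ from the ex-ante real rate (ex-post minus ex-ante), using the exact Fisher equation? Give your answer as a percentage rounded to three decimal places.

-0.629%

Ex-ante: (1 + 0.0950)/(1 + 0.0520) − 1 = 4.0875%
Ex-post: (1 + 0.0950)/(1 + 0.0584) − 1 = 3.4580%
Difference (ex-post − ex-ante) = -0.6294% → -0.629%.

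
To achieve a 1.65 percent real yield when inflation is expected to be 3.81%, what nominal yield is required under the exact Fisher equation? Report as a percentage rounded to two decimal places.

5.52%

(1 + i) = (1 + r)(1 + π) = 1.01650 × 1.03810 = 1.05522865
i = 1.05522865 − 1, so the required nominal rate is 5.52%.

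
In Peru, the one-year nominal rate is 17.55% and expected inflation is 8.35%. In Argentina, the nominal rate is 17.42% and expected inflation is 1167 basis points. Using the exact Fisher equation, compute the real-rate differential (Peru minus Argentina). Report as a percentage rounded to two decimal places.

Peru: (1 + 0.1755)/(1 + 0.0835) − 1 = 8.4910%
Argentina: (1 + 0.1742)/(1 + 0.1167) − 1 = 5.1491%
Differential = 8.4910% − 5.1491% = 3.3419% → 3.34%.

3.34%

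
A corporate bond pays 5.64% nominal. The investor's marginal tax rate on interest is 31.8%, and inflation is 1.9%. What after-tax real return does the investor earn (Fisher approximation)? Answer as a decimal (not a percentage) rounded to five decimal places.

After-tax nominal return = 5.64% × (1 − 0.318) = 3.84648%.
r ≈ 3.84648% − 1.9% → 0.01946.

0.01946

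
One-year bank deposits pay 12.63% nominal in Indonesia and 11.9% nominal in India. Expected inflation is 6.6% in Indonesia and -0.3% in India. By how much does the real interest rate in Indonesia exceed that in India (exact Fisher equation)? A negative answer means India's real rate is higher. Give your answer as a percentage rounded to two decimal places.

Indonesia: (1 + 0.1263)/(1 + 0.0660) − 1 = 5.6567%
India: (1 + 0.1190)/(1 − 0.0030) − 1 = 12.2367%
Differential = 5.6567% − 12.2367% = -6.5800% → -6.58%.

-6.58%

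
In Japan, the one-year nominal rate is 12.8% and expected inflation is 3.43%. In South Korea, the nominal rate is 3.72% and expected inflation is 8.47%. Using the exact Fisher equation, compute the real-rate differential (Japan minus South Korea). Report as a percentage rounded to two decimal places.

Japan: (1 + 0.1280)/(1 + 0.0343) − 1 = 9.0593%
South Korea: (1 + 0.0372)/(1 + 0.0847) − 1 = -4.3791%
Differential = 9.0593% − (-4.3791%) = 13.4384% → 13.44%.

13.44%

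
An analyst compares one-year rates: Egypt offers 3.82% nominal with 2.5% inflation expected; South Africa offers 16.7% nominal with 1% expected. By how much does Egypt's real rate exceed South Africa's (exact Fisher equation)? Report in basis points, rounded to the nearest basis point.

-1426 basis points

Egypt: (1 + 0.0382)/(1 + 0.0250) − 1 = 1.2878%
South Africa: (1 + 0.1670)/(1 + 0.0100) − 1 = 15.5446%
Differential = 1.2878% − 15.5446% = -14.2567% → -1426 basis points.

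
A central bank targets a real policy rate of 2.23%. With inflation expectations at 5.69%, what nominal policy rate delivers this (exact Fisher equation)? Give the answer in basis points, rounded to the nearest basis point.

805 basis points

(1 + i) = (1 + r)(1 + π) = 1.02230 × 1.05690 = 1.08046887
i = 1.08046887 − 1, so the required nominal rate is 805 basis points.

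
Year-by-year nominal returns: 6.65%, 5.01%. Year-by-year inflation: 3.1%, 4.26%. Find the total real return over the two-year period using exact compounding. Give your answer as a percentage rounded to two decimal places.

4.19%

Compound the nominal returns: 1.0665 × 1.0501 = 1.119932.
Compound inflation: 1.0310 × 1.0426 = 1.074921.
Deflate: 1.119932 / 1.074921 = 1.041874.
Total real return = 1.041874 − 1 → 4.19%.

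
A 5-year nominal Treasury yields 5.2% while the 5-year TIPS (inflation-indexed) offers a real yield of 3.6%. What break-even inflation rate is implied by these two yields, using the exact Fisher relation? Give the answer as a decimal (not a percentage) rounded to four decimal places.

(1 + π) = (1 + i)/(1 + r) = 1.05200 / 1.03600 = 1.015444
Break-even inflation = 1.015444 − 1 → 0.0154.

0.0154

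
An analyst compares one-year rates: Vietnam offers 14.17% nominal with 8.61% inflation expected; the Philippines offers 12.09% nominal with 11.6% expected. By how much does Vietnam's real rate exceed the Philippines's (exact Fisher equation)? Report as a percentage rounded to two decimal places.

4.68%

Vietnam: (1 + 0.1417)/(1 + 0.0861) − 1 = 5.1192%
The Philippines: (1 + 0.1209)/(1 + 0.1160) − 1 = 0.4391%
Differential = 5.1192% − 0.4391% = 4.6802% → 4.68%.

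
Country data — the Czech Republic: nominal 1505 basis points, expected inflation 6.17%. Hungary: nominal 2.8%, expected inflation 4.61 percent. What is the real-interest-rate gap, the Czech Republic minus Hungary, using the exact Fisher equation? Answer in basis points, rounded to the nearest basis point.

The Czech Republic: (1 + 0.1505)/(1 + 0.0617) − 1 = 8.3639%
Hungary: (1 + 0.0280)/(1 + 0.0461) − 1 = -1.7302%
Differential = 8.3639% − (-1.7302%) = 10.0942% → 1009 basis points.

1009 basis points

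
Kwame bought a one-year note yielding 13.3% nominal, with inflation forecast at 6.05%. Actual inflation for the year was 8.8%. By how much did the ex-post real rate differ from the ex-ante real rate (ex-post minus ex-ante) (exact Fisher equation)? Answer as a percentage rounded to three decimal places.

Ex-ante: (1 + 0.1330)/(1 + 0.0605) − 1 = 6.8364%
Ex-post: (1 + 0.1330)/(1 + 0.0880) − 1 = 4.1360%
Difference (ex-post − ex-ante) = -2.7004% → -2.700%.

-2.700%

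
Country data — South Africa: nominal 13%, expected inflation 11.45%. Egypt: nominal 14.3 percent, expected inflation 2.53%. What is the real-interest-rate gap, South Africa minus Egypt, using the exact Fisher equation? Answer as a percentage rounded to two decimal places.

South Africa: (1 + 0.1300)/(1 + 0.1145) − 1 = 1.3908%
Egypt: (1 + 0.1430)/(1 + 0.0253) − 1 = 11.4796%
Differential = 1.3908% − 11.4796% = -10.0888% → -10.09%.

-10.09%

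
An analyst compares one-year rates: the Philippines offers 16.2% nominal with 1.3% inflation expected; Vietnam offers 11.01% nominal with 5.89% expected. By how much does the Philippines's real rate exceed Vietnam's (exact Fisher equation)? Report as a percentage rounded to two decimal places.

The Philippines: (1 + 0.1620)/(1 + 0.0130) − 1 = 14.7088%
Vietnam: (1 + 0.1101)/(1 + 0.0589) − 1 = 4.8352%
Differential = 14.7088% − 4.8352% = 9.8736% → 9.87%.

9.87%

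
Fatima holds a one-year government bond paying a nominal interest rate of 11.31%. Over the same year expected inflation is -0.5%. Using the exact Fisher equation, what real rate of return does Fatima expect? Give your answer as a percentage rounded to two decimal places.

By the Fisher equation, 1 + r = (1 + i)/(1 + π).
1 + r = 1.11310 / 0.99500 = 1.118693
r = 1.118693 − 1 = 11.8693%, i.e. 11.87%.

11.87%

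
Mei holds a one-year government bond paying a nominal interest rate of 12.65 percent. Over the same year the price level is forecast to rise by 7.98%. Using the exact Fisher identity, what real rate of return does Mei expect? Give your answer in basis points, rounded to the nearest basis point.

432 basis points

By the Fisher identity, 1 + r = (1 + i)/(1 + π).
1 + r = 1.12650 / 1.07980 = 1.043249
r = 1.043249 − 1 = 4.3249%, i.e. 432 basis points.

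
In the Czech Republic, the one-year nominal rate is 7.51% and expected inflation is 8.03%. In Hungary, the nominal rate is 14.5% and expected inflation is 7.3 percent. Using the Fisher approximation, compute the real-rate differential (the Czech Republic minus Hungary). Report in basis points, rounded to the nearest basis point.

The Czech Republic: 7.51% − 8.03% = -0.520%
Hungary: 14.5% − 7.3% = 7.200%
Differential = -7.720% → -772 basis points.

-772 basis points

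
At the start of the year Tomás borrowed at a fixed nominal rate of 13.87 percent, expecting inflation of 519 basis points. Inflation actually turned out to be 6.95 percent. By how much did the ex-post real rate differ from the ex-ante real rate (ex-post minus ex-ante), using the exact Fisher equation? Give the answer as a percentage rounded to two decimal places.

Ex-ante: (1 + 0.1387)/(1 + 0.0519) − 1 = 8.2517%
Ex-post: (1 + 0.1387)/(1 + 0.0695) − 1 = 6.4703%
Difference (ex-post − ex-ante) = -1.7814% → -1.78%.

-1.78%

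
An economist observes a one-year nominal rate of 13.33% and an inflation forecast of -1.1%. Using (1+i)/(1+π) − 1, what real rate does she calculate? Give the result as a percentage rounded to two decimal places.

14.59%

By the Fisher equation, 1 + r = (1 + i)/(1 + π).
1 + r = 1.13330 / 0.98900 = 1.145905
r = 1.145905 − 1 = 14.5905%, i.e. 14.59%.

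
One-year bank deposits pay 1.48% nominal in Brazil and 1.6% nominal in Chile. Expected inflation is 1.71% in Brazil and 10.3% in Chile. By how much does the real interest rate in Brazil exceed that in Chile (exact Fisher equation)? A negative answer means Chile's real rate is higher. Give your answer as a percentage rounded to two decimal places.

Brazil: (1 + 0.0148)/(1 + 0.0171) − 1 = -0.2261%
Chile: (1 + 0.0160)/(1 + 0.1030) − 1 = -7.8876%
Differential = -0.2261% − (-7.8876%) = 7.6614% → 7.66%.

7.66%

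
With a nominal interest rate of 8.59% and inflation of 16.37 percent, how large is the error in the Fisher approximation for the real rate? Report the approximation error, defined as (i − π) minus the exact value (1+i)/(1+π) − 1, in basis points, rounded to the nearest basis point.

Approximate: r ≈ 8.590% − 16.370% = -7.7800%
Exact: (1 + 0.0859)/(1 + 0.1637) − 1 = -6.6856%
Error = -7.7800% − (-6.6856%) = -1.0944% → -109 basis points.

-109 basis points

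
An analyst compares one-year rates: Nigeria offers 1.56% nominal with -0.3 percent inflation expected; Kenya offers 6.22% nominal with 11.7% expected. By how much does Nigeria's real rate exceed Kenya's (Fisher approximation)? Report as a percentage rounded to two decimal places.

Nigeria: 1.56% − (-0.3%) = 1.860%
Kenya: 6.22% − 11.7% = -5.480%
Differential = 7.340% → 7.34%.

7.34%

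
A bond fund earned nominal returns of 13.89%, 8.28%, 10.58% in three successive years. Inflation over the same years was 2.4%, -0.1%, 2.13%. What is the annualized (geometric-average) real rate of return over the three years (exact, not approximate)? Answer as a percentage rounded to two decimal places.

Compound the nominal returns: 1.1389 × 1.0828 × 1.1058 = 1.36367358.
Compound inflation: 1.0240 × 0.9990 × 1.0213 = 1.04476539.
Deflate: 1.36367358 / 1.04476539 = 1.30524383.
Annualized real rate = 1.30524383^(1/3) − 1 = 9.2858% → 9.29%.

9.29%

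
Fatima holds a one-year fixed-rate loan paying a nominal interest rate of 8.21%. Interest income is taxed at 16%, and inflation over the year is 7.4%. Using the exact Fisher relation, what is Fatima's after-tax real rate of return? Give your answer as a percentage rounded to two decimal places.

-0.47%

After-tax nominal return = 8.21% × (1 − 0.16) = 6.8964%.
1 + r = 1.068964 / 1.07400 = 0.995311
After-tax real rate = 0.995311 − 1 → -0.47%.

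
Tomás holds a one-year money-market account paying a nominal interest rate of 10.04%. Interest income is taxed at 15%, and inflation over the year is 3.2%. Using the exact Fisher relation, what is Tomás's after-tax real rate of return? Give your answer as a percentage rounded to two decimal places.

After-tax nominal return = 10.04% × (1 − 0.15) = 8.5340%.
1 + r = 1.08534 / 1.03200 = 1.051686
After-tax real rate = 1.051686 − 1 → 5.17%.

5.17%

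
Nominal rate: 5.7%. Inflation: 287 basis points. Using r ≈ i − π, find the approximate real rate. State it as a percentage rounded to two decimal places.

r ≈ i − π = 5.7% − 2.87% = 2.83%.

2.83%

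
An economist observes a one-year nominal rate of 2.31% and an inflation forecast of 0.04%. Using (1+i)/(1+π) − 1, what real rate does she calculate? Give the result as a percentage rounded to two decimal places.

1 + r = 1.02310 / 1.00040 = 1.022691
r = 1.022691 − 1 = 2.2691%, i.e. 2.27%.

2.27%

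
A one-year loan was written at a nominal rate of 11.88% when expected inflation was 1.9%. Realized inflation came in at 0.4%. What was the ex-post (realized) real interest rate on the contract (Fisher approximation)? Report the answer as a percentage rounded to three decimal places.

11.480%

Ex-post: 11.88% − 0.4% = 11.480%
So the realized real rate is 11.480%.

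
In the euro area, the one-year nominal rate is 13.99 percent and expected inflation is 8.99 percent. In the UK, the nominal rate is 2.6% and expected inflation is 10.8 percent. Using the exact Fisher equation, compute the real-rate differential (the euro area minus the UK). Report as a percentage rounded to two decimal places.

The euro area: (1 + 0.1399)/(1 + 0.0899) − 1 = 4.5876%
The UK: (1 + 0.0260)/(1 + 0.1080) − 1 = -7.4007%
Differential = 4.5876% − (-7.4007%) = 11.9883% → 11.99%.

11.99%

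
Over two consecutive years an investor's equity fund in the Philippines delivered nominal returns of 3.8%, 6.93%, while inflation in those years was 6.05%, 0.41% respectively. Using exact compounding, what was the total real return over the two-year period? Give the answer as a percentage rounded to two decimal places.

4.23%

Nominal growth factor = 1.0380 × 1.0693 = 1.109933
Price-level growth factor = 1.0605 × 1.0041 = 1.064848
Real growth factor = 1.109933 / 1.064848 = 1.042340
Total real return = 1.042340 − 1 → 4.23%.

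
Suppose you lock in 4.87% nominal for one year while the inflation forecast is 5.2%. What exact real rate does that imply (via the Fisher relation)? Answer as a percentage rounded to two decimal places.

By the Fisher relation, 1 + r = (1 + i)/(1 + π).
1 + r = 1.04870 / 1.05200 = 0.996863
r = 0.996863 − 1 = -0.3137%, i.e. -0.31%.

-0.31%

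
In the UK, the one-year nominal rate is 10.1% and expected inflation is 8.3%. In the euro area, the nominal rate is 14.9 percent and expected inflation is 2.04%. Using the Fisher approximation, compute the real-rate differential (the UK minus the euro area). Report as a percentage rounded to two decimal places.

-11.06%

The UK: 10.1% − 8.3% = 1.800%
The euro area: 14.9% − 2.04% = 12.860%
Differential = -11.060% → -11.06%.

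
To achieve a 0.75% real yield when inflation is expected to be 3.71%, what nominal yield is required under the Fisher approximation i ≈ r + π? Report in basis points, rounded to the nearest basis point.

446 basis points

i ≈ r + π = 0.75% + 3.71% = 446 basis points.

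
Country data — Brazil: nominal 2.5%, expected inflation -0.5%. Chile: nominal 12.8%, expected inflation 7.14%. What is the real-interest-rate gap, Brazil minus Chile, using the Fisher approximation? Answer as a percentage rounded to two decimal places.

Brazil: 2.5% − (-0.5%) = 3.000%
Chile: 12.8% − 7.14% = 5.660%
Differential = -2.660% → -2.66%.

-2.66%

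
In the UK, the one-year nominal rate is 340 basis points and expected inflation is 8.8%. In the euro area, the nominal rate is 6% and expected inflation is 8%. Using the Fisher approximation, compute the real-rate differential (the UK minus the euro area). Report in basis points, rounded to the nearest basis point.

The UK: 3.4% − 8.8% = -5.400%
The euro area: 6% − 8% = -2.000%
Differential = -3.400% → -340 basis points.

-340 basis points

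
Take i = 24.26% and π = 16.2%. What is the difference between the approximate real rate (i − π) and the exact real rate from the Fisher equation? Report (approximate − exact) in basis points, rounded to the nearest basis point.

Approximate: r ≈ 24.260% − 16.200% = 8.0600%
Exact: (1 + 0.2426)/(1 + 0.1620) − 1 = 6.9363%
Error = 8.0600% − 6.9363% = 1.1237% → 112 basis points.

112 basis points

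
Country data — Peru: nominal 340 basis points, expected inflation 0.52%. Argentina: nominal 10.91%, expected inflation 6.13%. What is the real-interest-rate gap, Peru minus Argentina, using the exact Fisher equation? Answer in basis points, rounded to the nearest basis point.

Peru: (1 + 0.0340)/(1 + 0.0052) − 1 = 2.8651%
Argentina: (1 + 0.1091)/(1 + 0.0613) − 1 = 4.5039%
Differential = 2.8651% − 4.5039% = -1.6388% → -164 basis points.

-164 basis points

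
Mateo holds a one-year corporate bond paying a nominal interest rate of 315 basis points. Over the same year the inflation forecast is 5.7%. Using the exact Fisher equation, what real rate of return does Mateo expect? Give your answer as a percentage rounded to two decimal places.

-2.41%

1 + r = 1.03150 / 1.05700 = 0.975875
r = 0.975875 − 1 = -2.4125%, i.e. -2.41%.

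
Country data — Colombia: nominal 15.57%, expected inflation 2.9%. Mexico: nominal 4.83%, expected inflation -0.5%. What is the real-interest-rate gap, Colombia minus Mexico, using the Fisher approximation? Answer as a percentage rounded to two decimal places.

Colombia: 15.57% − 2.9% = 12.670%
Mexico: 4.83% − (-0.5%) = 5.330%
Differential = 7.340% → 7.34%.

7.34%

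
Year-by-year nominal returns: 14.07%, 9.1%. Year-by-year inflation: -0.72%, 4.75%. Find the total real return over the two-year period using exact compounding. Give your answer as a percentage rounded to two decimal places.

19.67%

Compound the nominal returns: 1.1407 × 1.0910 = 1.244504.
Compound inflation: 0.9928 × 1.0475 = 1.039958.
Deflate: 1.244504 / 1.039958 = 1.196687.
Total real return = 1.196687 − 1 → 19.67%.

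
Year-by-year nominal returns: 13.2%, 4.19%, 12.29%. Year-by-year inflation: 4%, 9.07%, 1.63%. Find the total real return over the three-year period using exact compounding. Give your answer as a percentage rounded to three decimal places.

Nominal growth factor = 1.1320 × 1.0419 × 1.1229 = 1.324383
Price-level growth factor = 1.0400 × 1.0907 × 1.0163 = 1.152818
Real growth factor = 1.324383 / 1.152818 = 1.148823
Total real return = 1.148823 − 1 → 14.882%.

14.882%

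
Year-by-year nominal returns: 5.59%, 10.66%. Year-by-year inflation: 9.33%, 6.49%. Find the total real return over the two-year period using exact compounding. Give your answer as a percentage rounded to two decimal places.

Nominal growth factor = 1.0559 × 1.1066 = 1.168459
Price-level growth factor = 1.0933 × 1.0649 = 1.164255
Real growth factor = 1.168459 / 1.164255 = 1.003611
Total real return = 1.003611 − 1 → 0.36%.

0.36%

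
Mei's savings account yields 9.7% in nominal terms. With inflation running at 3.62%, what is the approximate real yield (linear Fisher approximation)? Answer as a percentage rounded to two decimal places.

6.08%

r ≈ i − π = 9.7% − 3.62% = 6.08%.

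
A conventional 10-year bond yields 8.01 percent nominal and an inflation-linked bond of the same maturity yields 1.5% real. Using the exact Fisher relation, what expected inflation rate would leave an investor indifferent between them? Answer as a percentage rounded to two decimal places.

6.41%

(1 + π) = (1 + i)/(1 + r) = 1.08010 / 1.01500 = 1.064138
Break-even inflation = 1.064138 − 1 → 6.41%.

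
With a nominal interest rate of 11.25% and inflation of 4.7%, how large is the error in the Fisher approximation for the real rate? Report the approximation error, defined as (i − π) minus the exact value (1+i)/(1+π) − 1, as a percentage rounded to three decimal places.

0.294%

Approximate: r ≈ 11.250% − 4.700% = 6.5500%
Exact: (1 + 0.1125)/(1 + 0.0470) − 1 = 6.2560%
Error = 6.5500% − 6.2560% = 0.2940% → 0.294%.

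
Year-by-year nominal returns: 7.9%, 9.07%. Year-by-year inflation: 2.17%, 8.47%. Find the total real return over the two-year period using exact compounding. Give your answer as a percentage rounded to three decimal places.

6.192%

Nominal growth factor = 1.0790 × 1.0907 = 1.1768653
Price-level growth factor = 1.0217 × 1.0847 = 1.1082380
Real growth factor = 1.1768653 / 1.1082380 = 1.0619247
Total real return = 1.0619247 − 1 → 6.192%.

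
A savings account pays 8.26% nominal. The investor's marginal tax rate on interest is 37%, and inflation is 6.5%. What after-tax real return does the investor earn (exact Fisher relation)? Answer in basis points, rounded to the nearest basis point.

After-tax nominal return = 8.26% × (1 − 0.37) = 5.2038%.
1 + r = 1.052038 / 1.06500 = 0.987829
After-tax real rate = 0.987829 − 1 → -122 basis points.

-122 basis points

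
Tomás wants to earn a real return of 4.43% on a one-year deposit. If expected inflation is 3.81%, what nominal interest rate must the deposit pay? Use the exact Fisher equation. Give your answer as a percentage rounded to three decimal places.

(1 + i) = (1 + r)(1 + π) = 1.04430 × 1.03810 = 1.08408783
i = 1.08408783 − 1, so the required nominal rate is 8.409%.

8.409%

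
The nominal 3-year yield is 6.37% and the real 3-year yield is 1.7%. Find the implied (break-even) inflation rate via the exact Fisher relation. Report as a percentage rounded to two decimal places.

4.59%

(1 + π) = (1 + i)/(1 + r) = 1.06370 / 1.01700 = 1.045919
Break-even inflation = 1.045919 − 1 → 4.59%.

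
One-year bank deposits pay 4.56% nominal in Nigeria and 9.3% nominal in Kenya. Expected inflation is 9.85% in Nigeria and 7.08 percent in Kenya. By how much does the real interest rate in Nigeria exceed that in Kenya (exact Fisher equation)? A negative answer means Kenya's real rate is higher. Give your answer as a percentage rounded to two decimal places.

Nigeria: (1 + 0.0456)/(1 + 0.0985) − 1 = -4.8157%
Kenya: (1 + 0.0930)/(1 + 0.0708) − 1 = 2.0732%
Differential = -4.8157% − 2.0732% = -6.8889% → -6.89%.

-6.89%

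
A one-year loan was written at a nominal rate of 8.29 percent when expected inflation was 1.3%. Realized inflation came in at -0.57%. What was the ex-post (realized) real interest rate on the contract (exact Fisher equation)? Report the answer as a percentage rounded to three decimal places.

Ex-post: (1 + 0.0829)/(1 − 0.0057) − 1 = 8.9108%
So the realized real rate is 8.911%.

8.911%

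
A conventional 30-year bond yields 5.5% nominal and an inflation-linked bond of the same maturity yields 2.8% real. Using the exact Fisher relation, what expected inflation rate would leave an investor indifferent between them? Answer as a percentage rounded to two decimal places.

(1 + π) = (1 + i)/(1 + r) = 1.05500 / 1.02800 = 1.026265
Break-even inflation = 1.026265 − 1 → 2.63%.

2.63%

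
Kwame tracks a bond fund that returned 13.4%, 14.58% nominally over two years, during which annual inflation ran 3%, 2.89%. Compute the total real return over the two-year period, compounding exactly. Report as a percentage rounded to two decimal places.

Nominal growth factor = 1.1340 × 1.1458 = 1.299337
Price-level growth factor = 1.0300 × 1.0289 = 1.059767
Real growth factor = 1.299337 / 1.059767 = 1.226059
Total real return = 1.226059 − 1 → 22.61%.

22.61%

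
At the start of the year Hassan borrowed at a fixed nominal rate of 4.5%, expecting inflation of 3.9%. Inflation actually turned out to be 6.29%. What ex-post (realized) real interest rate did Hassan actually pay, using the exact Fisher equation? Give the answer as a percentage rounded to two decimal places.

Ex-post: (1 + 0.0450)/(1 + 0.0629) − 1 = -1.6841%
So the realized real rate is -1.68%.

-1.68%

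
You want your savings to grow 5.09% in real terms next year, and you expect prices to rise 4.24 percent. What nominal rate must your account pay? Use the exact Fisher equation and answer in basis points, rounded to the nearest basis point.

955 basis points

(1 + i) = (1 + r)(1 + π) = 1.05090 × 1.04240 = 1.09545816
i = 1.09545816 − 1, so the required nominal rate is 955 basis points.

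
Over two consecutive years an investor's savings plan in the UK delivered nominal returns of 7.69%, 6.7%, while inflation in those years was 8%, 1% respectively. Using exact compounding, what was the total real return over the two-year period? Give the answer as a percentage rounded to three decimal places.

5.340%

Nominal growth factor = 1.0769 × 1.0670 = 1.149052
Price-level growth factor = 1.0800 × 1.0100 = 1.090800
Real growth factor = 1.149052 / 1.090800 = 1.053403
Total real return = 1.053403 − 1 → 5.340%.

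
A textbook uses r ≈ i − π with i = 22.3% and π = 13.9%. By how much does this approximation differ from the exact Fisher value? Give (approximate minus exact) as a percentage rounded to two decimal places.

1.03%

Approximate: r ≈ 22.300% − 13.900% = 8.4000%
Exact: (1 + 0.2230)/(1 + 0.1390) − 1 = 7.3749%
Error = 8.4000% − 7.3749% = 1.0251% → 1.03%.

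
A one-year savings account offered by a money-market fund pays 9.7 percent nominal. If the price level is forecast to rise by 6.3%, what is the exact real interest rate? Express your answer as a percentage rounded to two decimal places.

3.20%

By the Fisher relation, 1 + r = (1 + i)/(1 + π).
1 + r = 1.09700 / 1.06300 = 1.031985
r = 1.031985 − 1 = 3.1985%, i.e. 3.20%.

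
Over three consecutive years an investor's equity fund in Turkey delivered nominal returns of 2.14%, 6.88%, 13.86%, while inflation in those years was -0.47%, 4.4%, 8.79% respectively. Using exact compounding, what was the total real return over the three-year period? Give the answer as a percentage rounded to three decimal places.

Nominal growth factor = 1.0214 × 1.0688 × 1.1386 = 1.242978
Price-level growth factor = 0.9953 × 1.0440 × 1.0879 = 1.130429
Real growth factor = 1.242978 / 1.130429 = 1.099563
Total real return = 1.099563 − 1 → 9.956%.

9.956%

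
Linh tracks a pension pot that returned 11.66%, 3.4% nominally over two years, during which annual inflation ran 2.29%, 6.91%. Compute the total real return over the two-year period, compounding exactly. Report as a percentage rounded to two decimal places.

Nominal growth factor = 1.1166 × 1.0340 = 1.154564
Price-level growth factor = 1.0229 × 1.0691 = 1.093582
Real growth factor = 1.154564 / 1.093582 = 1.055764
Total real return = 1.055764 − 1 → 5.58%.

5.58%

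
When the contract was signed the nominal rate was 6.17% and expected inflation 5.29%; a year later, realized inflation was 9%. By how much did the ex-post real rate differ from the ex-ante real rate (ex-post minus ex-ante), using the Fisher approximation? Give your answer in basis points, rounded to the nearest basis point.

Ex-ante: 6.17% − 5.29% = 0.880%
Ex-post: 6.17% − 9% = -2.830%
Difference (ex-post − ex-ante) = -3.7100% → -371 basis points.

-371 basis points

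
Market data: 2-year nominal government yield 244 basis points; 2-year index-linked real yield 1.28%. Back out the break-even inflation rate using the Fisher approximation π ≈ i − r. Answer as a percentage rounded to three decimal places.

1.160%

π ≈ i − r = 2.44% − 1.28% → 1.160%.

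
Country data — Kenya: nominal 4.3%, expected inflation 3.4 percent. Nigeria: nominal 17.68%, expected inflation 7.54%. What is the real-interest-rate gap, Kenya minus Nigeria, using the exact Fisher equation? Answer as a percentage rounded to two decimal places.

-8.56%

Kenya: (1 + 0.0430)/(1 + 0.0340) − 1 = 0.8704%
Nigeria: (1 + 0.1768)/(1 + 0.0754) − 1 = 9.4290%
Differential = 0.8704% − 9.4290% = -8.5586% → -8.56%.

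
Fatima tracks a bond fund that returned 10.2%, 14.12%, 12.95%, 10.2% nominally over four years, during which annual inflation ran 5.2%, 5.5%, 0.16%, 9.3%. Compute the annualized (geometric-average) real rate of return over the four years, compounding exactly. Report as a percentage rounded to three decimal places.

Nominal growth factor = 1.1020 × 1.1412 × 1.1295 × 1.1020 = 1.56534903
Price-level growth factor = 1.0520 × 1.0550 × 1.0016 × 1.0930 = 1.21501790
Real growth factor = 1.56534903 / 1.21501790 = 1.28833412
Annualized real rate = 1.28833412^(1/4) − 1 = 6.5386% → 6.539%.

6.539%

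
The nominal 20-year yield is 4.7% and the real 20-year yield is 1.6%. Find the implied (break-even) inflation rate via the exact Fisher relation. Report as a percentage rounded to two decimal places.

(1 + π) = (1 + i)/(1 + r) = 1.04700 / 1.01600 = 1.030512
Break-even inflation = 1.030512 − 1 → 3.05%.

3.05%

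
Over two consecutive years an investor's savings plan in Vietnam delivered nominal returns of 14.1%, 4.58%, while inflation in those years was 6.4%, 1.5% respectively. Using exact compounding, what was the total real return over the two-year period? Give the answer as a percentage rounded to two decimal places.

Nominal growth factor = 1.1410 × 1.0458 = 1.193258
Price-level growth factor = 1.0640 × 1.0150 = 1.079960
Real growth factor = 1.193258 / 1.079960 = 1.104909
Total real return = 1.104909 − 1 → 10.49%.

10.49%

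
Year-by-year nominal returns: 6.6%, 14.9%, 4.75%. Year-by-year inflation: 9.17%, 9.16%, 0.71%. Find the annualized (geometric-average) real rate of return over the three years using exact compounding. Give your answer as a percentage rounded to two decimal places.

2.25%

Compound the nominal returns: 1.0660 × 1.1490 × 1.0475 = 1.28301362.
Compound inflation: 1.0917 × 1.0916 × 1.0071 = 1.20016079.
Deflate: 1.28301362 / 1.20016079 = 1.06903477.
Annualized real rate = 1.06903477^(1/3) − 1 = 2.2501% → 2.25%.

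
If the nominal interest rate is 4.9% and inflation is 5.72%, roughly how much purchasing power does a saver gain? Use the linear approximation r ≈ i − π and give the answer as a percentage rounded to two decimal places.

r ≈ i − π = 4.9% − 5.72% = -0.82%.

-0.82%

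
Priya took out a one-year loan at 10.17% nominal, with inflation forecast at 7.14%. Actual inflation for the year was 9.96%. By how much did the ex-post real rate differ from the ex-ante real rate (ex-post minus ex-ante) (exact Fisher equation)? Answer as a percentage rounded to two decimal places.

Ex-ante: (1 + 0.1017)/(1 + 0.0714) − 1 = 2.8281%
Ex-post: (1 + 0.1017)/(1 + 0.0996) − 1 = 0.1910%
Difference (ex-post − ex-ante) = -2.6371% → -2.64%.

-2.64%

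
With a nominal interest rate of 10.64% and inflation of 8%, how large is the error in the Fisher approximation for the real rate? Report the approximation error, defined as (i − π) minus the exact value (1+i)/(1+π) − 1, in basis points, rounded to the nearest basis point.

Approximate: r ≈ 10.640% − 8.000% = 2.6400%
Exact: (1 + 0.1064)/(1 + 0.0800) − 1 = 2.4444%
Error = 2.6400% − 2.4444% = 0.1956% → 20 basis points.

20 basis points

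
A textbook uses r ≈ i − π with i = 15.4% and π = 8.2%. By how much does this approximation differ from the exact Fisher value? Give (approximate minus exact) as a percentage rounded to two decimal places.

Approximate: r ≈ 15.400% − 8.200% = 7.2000%
Exact: (1 + 0.1540)/(1 + 0.0820) − 1 = 6.6543%
Error = 7.2000% − 6.6543% = 0.5457% → 0.55%.

0.55%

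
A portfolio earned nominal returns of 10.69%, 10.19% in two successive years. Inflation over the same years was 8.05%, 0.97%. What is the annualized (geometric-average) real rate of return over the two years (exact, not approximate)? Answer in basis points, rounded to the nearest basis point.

Nominal growth factor = 1.1069 × 1.1019 = 1.21969311
Price-level growth factor = 1.0805 × 1.0097 = 1.09098085
Real growth factor = 1.21969311 / 1.09098085 = 1.11797848
Annualized real rate = 1.11797848^(1/2) − 1 = 5.7345% → 573 basis points.

573 basis points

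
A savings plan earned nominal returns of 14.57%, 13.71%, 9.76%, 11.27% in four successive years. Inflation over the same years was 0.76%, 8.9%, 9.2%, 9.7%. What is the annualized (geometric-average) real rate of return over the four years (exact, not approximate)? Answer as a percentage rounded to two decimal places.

4.89%

Compound the nominal returns: 1.1457 × 1.1371 × 1.0976 × 1.1127 = 1.59107906.
Compound inflation: 1.0076 × 1.0890 × 1.0920 × 1.0970 = 1.31445373.
Deflate: 1.59107906 / 1.31445373 = 1.21044888.
Annualized real rate = 1.21044888^(1/4) − 1 = 4.8906% → 4.89%.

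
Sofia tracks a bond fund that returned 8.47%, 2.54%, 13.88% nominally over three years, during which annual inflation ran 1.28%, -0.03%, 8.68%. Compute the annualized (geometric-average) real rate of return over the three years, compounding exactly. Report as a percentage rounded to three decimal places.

Nominal growth factor = 1.0847 × 1.0254 × 1.1388 = 1.26663187
Price-level growth factor = 1.0128 × 0.9997 × 1.0868 = 1.10038083
Real growth factor = 1.26663187 / 1.10038083 = 1.15108501
Annualized real rate = 1.15108501^(1/3) − 1 = 4.8019% → 4.802%.

4.802%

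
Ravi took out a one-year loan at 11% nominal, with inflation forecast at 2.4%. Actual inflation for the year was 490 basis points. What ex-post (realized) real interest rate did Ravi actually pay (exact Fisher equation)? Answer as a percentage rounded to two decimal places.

5.82%

Ex-post: (1 + 0.1100)/(1 + 0.0490) − 1 = 5.8151%
So the realized real rate is 5.82%.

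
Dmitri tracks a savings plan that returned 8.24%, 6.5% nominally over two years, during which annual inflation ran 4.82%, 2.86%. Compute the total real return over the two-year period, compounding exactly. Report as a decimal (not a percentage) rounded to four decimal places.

Compound the nominal returns: 1.0824 × 1.0650 = 1.152756.
Compound inflation: 1.0482 × 1.0286 = 1.078179.
Deflate: 1.152756 / 1.078179 = 1.069170.
Total real return = 1.069170 − 1 → 0.0692.

0.0692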